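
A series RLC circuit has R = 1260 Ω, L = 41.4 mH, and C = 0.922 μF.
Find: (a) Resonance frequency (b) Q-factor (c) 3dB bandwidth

Step 1 — Resonance: ω₀ = 1/√(LC) = 1/√(0.0414·9.22e-07) = 5118 rad/s.
Step 2 — f₀ = ω₀/(2π) = 814.6 Hz.
Step 3 — Series Q: Q = ω₀L/R = 5118·0.0414/1260 = 0.1682.
Step 4 — Bandwidth: Δω = ω₀/Q = 3.043e+04 rad/s; BW = Δω/(2π) = 4844 Hz.

(a) f₀ = 814.6 Hz  (b) Q = 0.1682  (c) BW = 4844 Hz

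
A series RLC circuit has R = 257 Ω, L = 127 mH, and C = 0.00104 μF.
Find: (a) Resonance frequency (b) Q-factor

Step 1 — Resonance condition Im(Z)=0 gives ω₀ = 1/√(LC).
Step 2 — ω₀ = 1/√(0.127·1.04e-09) = 8.701e+04 rad/s.
Step 3 — f₀ = ω₀/(2π) = 1.385e+04 Hz.
Step 4 — Series Q: Q = ω₀L/R = 8.701e+04·0.127/257 = 43.

(a) f₀ = 1.385e+04 Hz  (b) Q = 43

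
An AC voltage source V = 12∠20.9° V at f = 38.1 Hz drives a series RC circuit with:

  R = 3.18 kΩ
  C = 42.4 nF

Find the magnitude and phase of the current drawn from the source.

Step 1 — Angular frequency: ω = 2π·f = 2π·38.1 = 239.4 rad/s.
Step 2 — Component impedances:
  R: Z = R = 3180 Ω
  C: Z = 1/(jωC) = -j/(ω·C) = 0 - j9.852e+04 Ω
Step 3 — Series combination: Z_total = R + C = 3180 - j9.852e+04 Ω = 9.857e+04∠-88.2° Ω.
Step 4 — Source phasor: V = 12∠20.9° V = 11.21 + j4.281 V.
Step 5 — Ohm's law: I = V / Z_total = (11.21 + j4.281) / (3180 - j9.852e+04) = -3.974e-05 + j0.0001151 A.
Step 6 — Convert to polar: |I| = 0.0001217 A, ∠I = 109.1°.

I = 0.0001217∠109.1° A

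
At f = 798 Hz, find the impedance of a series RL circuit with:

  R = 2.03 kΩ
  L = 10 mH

Step 1 — Angular frequency: ω = 2π·f = 2π·798 = 5014 rad/s.
Step 2 — Component impedances:
  R: Z = R = 2030 Ω
  L: Z = jωL = j·5014·0.01 = 0 + j50.14 Ω
Step 3 — Series combination: Z_total = R + L = 2030 + j50.14 Ω = 2031∠1.4° Ω.

Z = 2030 + j50.14 Ω = 2031∠1.4° Ω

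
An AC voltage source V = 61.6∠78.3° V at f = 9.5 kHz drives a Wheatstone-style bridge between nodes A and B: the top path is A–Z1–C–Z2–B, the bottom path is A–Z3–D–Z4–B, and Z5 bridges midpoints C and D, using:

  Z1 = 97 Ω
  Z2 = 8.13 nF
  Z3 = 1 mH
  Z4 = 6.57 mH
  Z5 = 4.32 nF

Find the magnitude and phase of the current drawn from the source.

Step 1 — Angular frequency: ω = 2π·f = 2π·9500 = 5.969e+04 rad/s.
Step 2 — Component impedances:
  Z1: Z = R = 97 Ω
  Z2: Z = 1/(jωC) = -j/(ω·C) = 0 - j2061 Ω
  Z3: Z = jωL = j·5.969e+04·0.001 = 0 + j59.69 Ω
  Z4: Z = jωL = j·5.969e+04·0.00657 = 0 + j392.2 Ω
  Z5: Z = 1/(jωC) = -j/(ω·C) = 0 - j3878 Ω
Step 3 — Bridge requires nodal analysis (the Z5 bridge couples midpoints C and D, so the two paths cannot be reduced to a simple series/parallel combination). Setting node B to ground and injecting 1 A at node A, the 3-node admittance system at A, C, D solves to V_A = Z_AB = 8.759 + j579.5 Ω = 579.6∠89.1° Ω.
Step 4 — Source phasor: V = 61.6∠78.3° V = 12.49 + j60.32 V.
Step 5 — Ohm's law: I = V / Z_total = (12.49 + j60.32) / (8.759 + j579.5) = 0.1044 - j0.01998 A.
Step 6 — Convert to polar: |I| = 0.1063 A, ∠I = -10.8°.

I = 0.1063∠-10.8° A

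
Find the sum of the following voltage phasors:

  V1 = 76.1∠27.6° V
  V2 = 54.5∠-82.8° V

Step 1 — Convert each phasor to rectangular form:
  V1 = 76.1·(cos(27.6°) + j·sin(27.6°)) = 67.44 + j35.26 V
  V2 = 54.5·(cos(-82.8°) + j·sin(-82.8°)) = 6.831 - j54.07 V
Step 2 — Sum components: V_total = 74.27 - j18.81 V.
Step 3 — Convert to polar: |V_total| = 76.62 V, ∠V_total = -14.2°.

V_total = 76.62∠-14.2° V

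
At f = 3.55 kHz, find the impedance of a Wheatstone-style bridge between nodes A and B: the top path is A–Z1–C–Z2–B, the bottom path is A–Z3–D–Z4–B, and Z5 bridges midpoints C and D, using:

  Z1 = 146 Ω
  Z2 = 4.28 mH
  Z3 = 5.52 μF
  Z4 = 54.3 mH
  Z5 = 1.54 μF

Step 1 — Angular frequency: ω = 2π·f = 2π·3550 = 2.231e+04 rad/s.
Step 2 — Component impedances:
  Z1: Z = R = 146 Ω
  Z2: Z = jωL = j·2.231e+04·0.00428 = 0 + j95.47 Ω
  Z3: Z = 1/(jωC) = -j/(ω·C) = 0 - j8.122 Ω
  Z4: Z = jωL = j·2.231e+04·0.0543 = 0 + j1211 Ω
  Z5: Z = 1/(jωC) = -j/(ω·C) = 0 - j29.11 Ω
Step 3 — Bridge requires nodal analysis (the Z5 bridge couples midpoints C and D, so the two paths cannot be reduced to a simple series/parallel combination). Setting node B to ground and injecting 1 A at node A, the 3-node admittance system at A, C, D solves to V_A = Z_AB = 8.188 + j56.91 Ω = 57.5∠81.8° Ω.

Z = 8.188 + j56.91 Ω = 57.5∠81.8° Ω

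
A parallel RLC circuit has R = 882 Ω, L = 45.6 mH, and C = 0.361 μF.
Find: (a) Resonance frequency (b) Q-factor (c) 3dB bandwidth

Step 1 — Resonance: ω₀ = 1/√(LC) = 1/√(0.0456·3.61e-07) = 7794 rad/s.
Step 2 — f₀ = ω₀/(2π) = 1240 Hz.
Step 3 — Parallel Q: Q = R/(ω₀L) = 882/(7794·0.0456) = 2.482.
Step 4 — Bandwidth: Δω = ω₀/Q = 3141 rad/s; BW = Δω/(2π) = 499.9 Hz.

(a) f₀ = 1240 Hz  (b) Q = 2.482  (c) BW = 499.9 Hz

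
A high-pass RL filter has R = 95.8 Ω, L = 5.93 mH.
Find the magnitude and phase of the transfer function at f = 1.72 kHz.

Step 1 — Angular frequency: ω = 2π·1720 = 1.081e+04 rad/s.
Step 2 — Transfer function: H(jω) = jωL/(R + jωL).
Step 3 — Numerator jωL = j·64.09; denominator R + jωL = 95.8 + j64.09.
Step 4 — H = 0.3092 + j0.4621.
Step 5 — Magnitude: |H| = 0.556 (-5.1 dB); phase: φ = 56.2°.

|H| = 0.556 (-5.1 dB), φ = 56.2°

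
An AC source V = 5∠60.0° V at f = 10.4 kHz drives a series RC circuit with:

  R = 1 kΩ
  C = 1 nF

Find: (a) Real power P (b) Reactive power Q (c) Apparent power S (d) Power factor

Step 1 — Angular frequency: ω = 2π·f = 2π·1.04e+04 = 6.535e+04 rad/s.
Step 2 — Component impedances:
  R: Z = R = 1000 Ω
  C: Z = 1/(jωC) = -j/(ω·C) = 0 - j1.53e+04 Ω
Step 3 — Series combination: Z_total = R + C = 1000 - j1.53e+04 Ω = 1.534e+04∠-86.3° Ω.
Step 4 — Source phasor: V = 5∠60.0° V = 2.5 + j4.33 V.
Step 5 — Current: I = V / Z = -0.0002711 + j0.0001811 A = 0.000326∠146.3° A.
Step 6 — Complex power: S = V·I* = 0.0001063 - j0.001627 VA.
Step 7 — Real power: P = Re(S) = 0.0001063 W.
Step 8 — Reactive power: Q = Im(S) = -0.001627 VAR.
Step 9 — Apparent power: |S| = 0.00163 VA.
Step 10 — Power factor: PF = P/|S| = 0.06521 (leading).

(a) P = 0.0001063 W  (b) Q = -0.001627 VAR  (c) S = 0.00163 VA  (d) PF = 0.06521 (leading)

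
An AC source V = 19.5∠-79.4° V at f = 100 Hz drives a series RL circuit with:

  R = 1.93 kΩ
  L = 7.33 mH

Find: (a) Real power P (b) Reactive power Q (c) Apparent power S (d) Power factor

Step 1 — Angular frequency: ω = 2π·f = 2π·100 = 628.3 rad/s.
Step 2 — Component impedances:
  R: Z = R = 1930 Ω
  L: Z = jωL = j·628.3·0.00733 = 0 + j4.606 Ω
Step 3 — Series combination: Z_total = R + L = 1930 + j4.606 Ω = 1930∠0.1° Ω.
Step 4 — Source phasor: V = 19.5∠-79.4° V = 3.587 - j19.17 V.
Step 5 — Current: I = V / Z = 0.001835 - j0.009936 A = 0.0101∠-79.5° A.
Step 6 — Complex power: S = V·I* = 0.197 + j0.0004701 VA.
Step 7 — Real power: P = Re(S) = 0.197 W.
Step 8 — Reactive power: Q = Im(S) = 0.0004701 VAR.
Step 9 — Apparent power: |S| = 0.197 VA.
Step 10 — Power factor: PF = P/|S| = 1 (lagging).

(a) P = 0.197 W  (b) Q = 0.0004701 VAR  (c) S = 0.197 VA  (d) PF = 1 (lagging)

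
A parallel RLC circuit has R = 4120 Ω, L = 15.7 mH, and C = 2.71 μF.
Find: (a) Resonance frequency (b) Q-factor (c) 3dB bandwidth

Step 1 — Resonance: ω₀ = 1/√(LC) = 1/√(0.0157·2.71e-06) = 4848 rad/s.
Step 2 — f₀ = ω₀/(2π) = 771.6 Hz.
Step 3 — Parallel Q: Q = R/(ω₀L) = 4120/(4848·0.0157) = 54.13.
Step 4 — Bandwidth: Δω = ω₀/Q = 89.56 rad/s; BW = Δω/(2π) = 14.25 Hz.

(a) f₀ = 771.6 Hz  (b) Q = 54.13  (c) BW = 14.25 Hz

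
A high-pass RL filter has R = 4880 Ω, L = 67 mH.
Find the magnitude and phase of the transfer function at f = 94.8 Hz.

Step 1 — Angular frequency: ω = 2π·94.8 = 595.6 rad/s.
Step 2 — Transfer function: H(jω) = jωL/(R + jωL).
Step 3 — Numerator jωL = j·39.91; denominator R + jωL = 4880 + j39.91.
Step 4 — H = 6.687e-05 + j0.008177.
Step 5 — Magnitude: |H| = 0.008178 (-41.7 dB); phase: φ = 89.5°.

|H| = 0.008178 (-41.7 dB), φ = 89.5°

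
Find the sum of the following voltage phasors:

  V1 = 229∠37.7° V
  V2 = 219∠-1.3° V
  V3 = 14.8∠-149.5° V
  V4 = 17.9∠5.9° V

Step 1 — Convert each phasor to rectangular form:
  V1 = 229·(cos(37.7°) + j·sin(37.7°)) = 181.2 + j140 V
  V2 = 219·(cos(-1.3°) + j·sin(-1.3°)) = 218.9 - j4.969 V
  V3 = 14.8·(cos(-149.5°) + j·sin(-149.5°)) = -12.75 - j7.512 V
  V4 = 17.9·(cos(5.9°) + j·sin(5.9°)) = 17.81 + j1.84 V
Step 2 — Sum components: V_total = 405.2 + j129.4 V.
Step 3 — Convert to polar: |V_total| = 425.3 V, ∠V_total = 17.7°.

V_total = 425.3∠17.7° V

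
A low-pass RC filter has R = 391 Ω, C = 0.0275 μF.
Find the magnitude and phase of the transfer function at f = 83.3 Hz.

Step 1 — Angular frequency: ω = 2π·83.3 = 523.4 rad/s.
Step 2 — Transfer function: H(jω) = 1/(1 + jωRC).
Step 3 — Denominator: 1 + jωRC = 1 + j·523.4·391·2.75e-08 = 1 + j0.005628.
Step 4 — H = 1 - j0.005628.
Step 5 — Magnitude: |H| = 1 (-0.0 dB); phase: φ = -0.3°.

|H| = 1 (-0.0 dB), φ = -0.3°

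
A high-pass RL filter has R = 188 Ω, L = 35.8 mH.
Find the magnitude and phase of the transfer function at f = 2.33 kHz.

Step 1 — Angular frequency: ω = 2π·2330 = 1.464e+04 rad/s.
Step 2 — Transfer function: H(jω) = jωL/(R + jωL).
Step 3 — Numerator jωL = j·524.1; denominator R + jωL = 188 + j524.1.
Step 4 — H = 0.886 + j0.3178.
Step 5 — Magnitude: |H| = 0.9413 (-0.5 dB); phase: φ = 19.7°.

|H| = 0.9413 (-0.5 dB), φ = 19.7°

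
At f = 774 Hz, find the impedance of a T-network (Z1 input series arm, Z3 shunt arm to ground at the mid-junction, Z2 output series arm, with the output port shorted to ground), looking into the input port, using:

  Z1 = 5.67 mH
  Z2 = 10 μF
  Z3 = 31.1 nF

Step 1 — Angular frequency: ω = 2π·f = 2π·774 = 4863 rad/s.
Step 2 — Component impedances:
  Z1: Z = jωL = j·4863·0.00567 = 0 + j27.57 Ω
  Z2: Z = 1/(jωC) = -j/(ω·C) = 0 - j20.56 Ω
  Z3: Z = 1/(jωC) = -j/(ω·C) = 0 - j6612 Ω
Step 3 — With the output port shorted to ground, the output series arm Z2 runs from the junction to ground; the shunt arm Z3 also runs from the junction to ground. They appear in parallel: Z3 || Z2 = 0 - j20.5 Ω.
Step 4 — Series with input arm Z1: Z_in = Z1 + (Z3 || Z2) = 0 + j7.075 Ω = 7.075∠90.0° Ω.

Z = 0 + j7.075 Ω = 7.075∠90.0° Ω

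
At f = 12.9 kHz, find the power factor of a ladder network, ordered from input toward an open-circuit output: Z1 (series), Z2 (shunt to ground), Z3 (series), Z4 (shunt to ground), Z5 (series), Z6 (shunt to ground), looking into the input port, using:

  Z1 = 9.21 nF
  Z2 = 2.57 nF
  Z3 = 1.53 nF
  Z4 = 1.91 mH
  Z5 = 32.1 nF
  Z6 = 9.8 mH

Step 1 — Angular frequency: ω = 2π·f = 2π·1.29e+04 = 8.105e+04 rad/s.
Step 2 — Component impedances:
  Z1: Z = 1/(jωC) = -j/(ω·C) = 0 - j1340 Ω
  Z2: Z = 1/(jωC) = -j/(ω·C) = 0 - j4801 Ω
  Z3: Z = 1/(jωC) = -j/(ω·C) = 0 - j8064 Ω
  Z4: Z = jωL = j·8.105e+04·0.00191 = 0 + j154.8 Ω
  Z5: Z = 1/(jωC) = -j/(ω·C) = 0 - j384.3 Ω
  Z6: Z = jωL = j·8.105e+04·0.0098 = 0 + j794.3 Ω
Step 3 — Ladder network (open output): work backward from the far end, alternating series and parallel combinations. Z_in = 0 - j4333 Ω = 4333∠-90.0° Ω.
Step 4 — Power factor: PF = cos(φ) = Re(Z)/|Z| = 0/4333 = 0.
Step 5 — Type: Im(Z) = -4333 ⇒ leading (phase φ = -90.0°).

PF = 0 (leading, φ = -90.0°)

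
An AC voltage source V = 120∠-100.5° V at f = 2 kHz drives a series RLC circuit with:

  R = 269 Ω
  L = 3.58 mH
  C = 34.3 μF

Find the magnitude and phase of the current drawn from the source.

Step 1 — Angular frequency: ω = 2π·f = 2π·2000 = 1.257e+04 rad/s.
Step 2 — Component impedances:
  R: Z = R = 269 Ω
  L: Z = jωL = j·1.257e+04·0.00358 = 0 + j44.99 Ω
  C: Z = 1/(jωC) = -j/(ω·C) = 0 - j2.32 Ω
Step 3 — Series combination: Z_total = R + L + C = 269 + j42.67 Ω = 272.4∠9.0° Ω.
Step 4 — Source phasor: V = 120∠-100.5° V = -21.87 - j118 V.
Step 5 — Ohm's law: I = V / Z_total = (-21.87 - j118) / (269 + j42.67) = -0.1472 - j0.4153 A.
Step 6 — Convert to polar: |I| = 0.4406 A, ∠I = -109.5°.

I = 0.4406∠-109.5° A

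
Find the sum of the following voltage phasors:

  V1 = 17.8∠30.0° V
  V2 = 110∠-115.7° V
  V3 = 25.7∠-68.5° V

Step 1 — Convert each phasor to rectangular form:
  V1 = 17.8·(cos(30.0°) + j·sin(30.0°)) = 15.42 + j8.9 V
  V2 = 110·(cos(-115.7°) + j·sin(-115.7°)) = -47.7 - j99.12 V
  V3 = 25.7·(cos(-68.5°) + j·sin(-68.5°)) = 9.419 - j23.91 V
Step 2 — Sum components: V_total = -22.87 - j114.1 V.
Step 3 — Convert to polar: |V_total| = 116.4 V, ∠V_total = -101.3°.

V_total = 116.4∠-101.3° V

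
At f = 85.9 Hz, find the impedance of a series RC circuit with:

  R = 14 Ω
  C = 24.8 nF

Step 1 — Angular frequency: ω = 2π·f = 2π·85.9 = 539.7 rad/s.
Step 2 — Component impedances:
  R: Z = R = 14 Ω
  C: Z = 1/(jωC) = -j/(ω·C) = 0 - j7.471e+04 Ω
Step 3 — Series combination: Z_total = R + C = 14 - j7.471e+04 Ω = 7.471e+04∠-90.0° Ω.

Z = 14 - j7.471e+04 Ω = 7.471e+04∠-90.0° Ω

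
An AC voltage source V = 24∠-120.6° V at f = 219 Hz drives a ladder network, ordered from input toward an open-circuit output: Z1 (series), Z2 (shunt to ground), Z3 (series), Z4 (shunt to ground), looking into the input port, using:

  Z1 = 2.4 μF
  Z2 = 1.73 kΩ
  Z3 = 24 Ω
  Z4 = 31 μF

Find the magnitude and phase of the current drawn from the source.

Step 1 — Angular frequency: ω = 2π·f = 2π·219 = 1376 rad/s.
Step 2 — Component impedances:
  Z1: Z = 1/(jωC) = -j/(ω·C) = 0 - j302.8 Ω
  Z2: Z = R = 1730 Ω
  Z3: Z = R = 24 Ω
  Z4: Z = 1/(jωC) = -j/(ω·C) = 0 - j23.44 Ω
Step 3 — Ladder network (open output): work backward from the far end, alternating series and parallel combinations. Z_in = 23.98 - j325.6 Ω = 326.5∠-85.8° Ω.
Step 4 — Source phasor: V = 24∠-120.6° V = -12.22 - j20.66 V.
Step 5 — Ohm's law: I = V / Z_total = (-12.22 - j20.66) / (23.98 - j325.6) = 0.06035 - j0.04196 A.
Step 6 — Convert to polar: |I| = 0.07351 A, ∠I = -34.8°.

I = 0.07351∠-34.8° A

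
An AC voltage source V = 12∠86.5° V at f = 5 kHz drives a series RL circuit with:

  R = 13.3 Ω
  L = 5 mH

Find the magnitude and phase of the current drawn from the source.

Step 1 — Angular frequency: ω = 2π·f = 2π·5000 = 3.142e+04 rad/s.
Step 2 — Component impedances:
  R: Z = R = 13.3 Ω
  L: Z = jωL = j·3.142e+04·0.005 = 0 + j157.1 Ω
Step 3 — Series combination: Z_total = R + L = 13.3 + j157.1 Ω = 157.6∠85.2° Ω.
Step 4 — Source phasor: V = 12∠86.5° V = 0.7326 + j11.98 V.
Step 5 — Ohm's law: I = V / Z_total = (0.7326 + j11.98) / (13.3 + j157.1) = 0.0761 + j0.00178 A.
Step 6 — Convert to polar: |I| = 0.07612 A, ∠I = 1.3°.

I = 0.07612∠1.3° A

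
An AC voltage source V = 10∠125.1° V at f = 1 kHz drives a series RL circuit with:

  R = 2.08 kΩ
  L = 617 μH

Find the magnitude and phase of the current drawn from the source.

Step 1 — Angular frequency: ω = 2π·f = 2π·1000 = 6283 rad/s.
Step 2 — Component impedances:
  R: Z = R = 2080 Ω
  L: Z = jωL = j·6283·0.000617 = 0 + j3.877 Ω
Step 3 — Series combination: Z_total = R + L = 2080 + j3.877 Ω = 2080∠0.1° Ω.
Step 4 — Source phasor: V = 10∠125.1° V = -5.75 + j8.181 V.
Step 5 — Ohm's law: I = V / Z_total = (-5.75 + j8.181) / (2080 + j3.877) = -0.002757 + j0.003939 A.
Step 6 — Convert to polar: |I| = 0.004808 A, ∠I = 125.0°.

I = 0.004808∠125.0° A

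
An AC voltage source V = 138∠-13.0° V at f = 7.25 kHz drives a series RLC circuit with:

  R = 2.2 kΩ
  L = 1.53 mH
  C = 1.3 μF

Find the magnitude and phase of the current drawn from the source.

Step 1 — Angular frequency: ω = 2π·f = 2π·7250 = 4.555e+04 rad/s.
Step 2 — Component impedances:
  R: Z = R = 2200 Ω
  L: Z = jωL = j·4.555e+04·0.00153 = 0 + j69.7 Ω
  C: Z = 1/(jωC) = -j/(ω·C) = 0 - j16.89 Ω
Step 3 — Series combination: Z_total = R + L + C = 2200 + j52.81 Ω = 2201∠1.4° Ω.
Step 4 — Source phasor: V = 138∠-13.0° V = 134.5 - j31.04 V.
Step 5 — Ohm's law: I = V / Z_total = (134.5 - j31.04) / (2200 + j52.81) = 0.06075 - j0.01557 A.
Step 6 — Convert to polar: |I| = 0.06271 A, ∠I = -14.4°.

I = 0.06271∠-14.4° A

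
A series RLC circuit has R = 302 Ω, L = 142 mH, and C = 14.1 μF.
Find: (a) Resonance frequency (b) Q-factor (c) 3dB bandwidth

Step 1 — Resonance: ω₀ = 1/√(LC) = 1/√(0.142·1.41e-05) = 706.7 rad/s.
Step 2 — f₀ = ω₀/(2π) = 112.5 Hz.
Step 3 — Series Q: Q = ω₀L/R = 706.7·0.142/302 = 0.3323.
Step 4 — Bandwidth: Δω = ω₀/Q = 2127 rad/s; BW = Δω/(2π) = 338.5 Hz.

(a) f₀ = 112.5 Hz  (b) Q = 0.3323  (c) BW = 338.5 Hz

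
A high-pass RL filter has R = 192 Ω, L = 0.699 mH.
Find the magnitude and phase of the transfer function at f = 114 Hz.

Step 1 — Angular frequency: ω = 2π·114 = 716.3 rad/s.
Step 2 — Transfer function: H(jω) = jωL/(R + jωL).
Step 3 — Numerator jωL = j·0.5007; denominator R + jωL = 192 + j0.5007.
Step 4 — H = 6.8e-06 + j0.002608.
Step 5 — Magnitude: |H| = 0.002608 (-51.7 dB); phase: φ = 89.9°.

|H| = 0.002608 (-51.7 dB), φ = 89.9°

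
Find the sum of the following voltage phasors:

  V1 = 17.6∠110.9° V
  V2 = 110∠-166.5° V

Step 1 — Convert each phasor to rectangular form:
  V1 = 17.6·(cos(110.9°) + j·sin(110.9°)) = -6.279 + j16.44 V
  V2 = 110·(cos(-166.5°) + j·sin(-166.5°)) = -107 - j25.68 V
Step 2 — Sum components: V_total = -113.2 - j9.237 V.
Step 3 — Convert to polar: |V_total| = 113.6 V, ∠V_total = -175.3°.

V_total = 113.6∠-175.3° V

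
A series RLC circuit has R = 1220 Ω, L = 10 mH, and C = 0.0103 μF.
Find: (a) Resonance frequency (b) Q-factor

Step 1 — Resonance condition Im(Z)=0 gives ω₀ = 1/√(LC).
Step 2 — ω₀ = 1/√(0.01·1.03e-08) = 9.853e+04 rad/s.
Step 3 — f₀ = ω₀/(2π) = 1.568e+04 Hz.
Step 4 — Series Q: Q = ω₀L/R = 9.853e+04·0.01/1220 = 0.8076.

(a) f₀ = 1.568e+04 Hz  (b) Q = 0.8076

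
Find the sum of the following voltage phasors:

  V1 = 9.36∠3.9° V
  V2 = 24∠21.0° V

Step 1 — Convert each phasor to rectangular form:
  V1 = 9.36·(cos(3.9°) + j·sin(3.9°)) = 9.338 + j0.6366 V
  V2 = 24·(cos(21.0°) + j·sin(21.0°)) = 22.41 + j8.601 V
Step 2 — Sum components: V_total = 31.74 + j9.237 V.
Step 3 — Convert to polar: |V_total| = 33.06 V, ∠V_total = 16.2°.

V_total = 33.06∠16.2° V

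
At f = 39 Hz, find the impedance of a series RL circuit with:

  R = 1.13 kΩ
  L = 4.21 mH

Step 1 — Angular frequency: ω = 2π·f = 2π·39 = 245 rad/s.
Step 2 — Component impedances:
  R: Z = R = 1130 Ω
  L: Z = jωL = j·245·0.00421 = 0 + j1.032 Ω
Step 3 — Series combination: Z_total = R + L = 1130 + j1.032 Ω = 1130∠0.1° Ω.

Z = 1130 + j1.032 Ω = 1130∠0.1° Ω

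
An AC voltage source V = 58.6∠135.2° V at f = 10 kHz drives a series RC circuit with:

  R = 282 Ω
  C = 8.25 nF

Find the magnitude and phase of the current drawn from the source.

Step 1 — Angular frequency: ω = 2π·f = 2π·1e+04 = 6.283e+04 rad/s.
Step 2 — Component impedances:
  R: Z = R = 282 Ω
  C: Z = 1/(jωC) = -j/(ω·C) = 0 - j1929 Ω
Step 3 — Series combination: Z_total = R + C = 282 - j1929 Ω = 1950∠-81.7° Ω.
Step 4 — Source phasor: V = 58.6∠135.2° V = -41.58 + j41.29 V.
Step 5 — Ohm's law: I = V / Z_total = (-41.58 + j41.29) / (282 - j1929) = -0.02404 - j0.01804 A.
Step 6 — Convert to polar: |I| = 0.03006 A, ∠I = -143.1°.

I = 0.03006∠-143.1° A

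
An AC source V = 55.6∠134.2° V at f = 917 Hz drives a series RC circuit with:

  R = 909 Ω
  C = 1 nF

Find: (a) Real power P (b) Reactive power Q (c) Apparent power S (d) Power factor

Step 1 — Angular frequency: ω = 2π·f = 2π·917 = 5762 rad/s.
Step 2 — Component impedances:
  R: Z = R = 909 Ω
  C: Z = 1/(jωC) = -j/(ω·C) = 0 - j1.736e+05 Ω
Step 3 — Series combination: Z_total = R + C = 909 - j1.736e+05 Ω = 1.736e+05∠-89.7° Ω.
Step 4 — Source phasor: V = 55.6∠134.2° V = -38.76 + j39.86 V.
Step 5 — Current: I = V / Z = -0.0002308 - j0.0002221 A = 0.0003203∠-136.1° A.
Step 6 — Complex power: S = V·I* = 9.328e-05 - j0.01781 VA.
Step 7 — Real power: P = Re(S) = 9.328e-05 W.
Step 8 — Reactive power: Q = Im(S) = -0.01781 VAR.
Step 9 — Apparent power: |S| = 0.01781 VA.
Step 10 — Power factor: PF = P/|S| = 0.005237 (leading).

(a) P = 9.328e-05 W  (b) Q = -0.01781 VAR  (c) S = 0.01781 VA  (d) PF = 0.005237 (leading)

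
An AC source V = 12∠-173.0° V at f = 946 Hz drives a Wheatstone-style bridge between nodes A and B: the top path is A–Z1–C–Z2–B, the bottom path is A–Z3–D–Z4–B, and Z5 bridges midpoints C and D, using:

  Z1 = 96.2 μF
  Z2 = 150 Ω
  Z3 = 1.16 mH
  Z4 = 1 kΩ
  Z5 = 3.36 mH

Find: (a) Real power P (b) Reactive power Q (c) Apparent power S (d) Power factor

Step 1 — Angular frequency: ω = 2π·f = 2π·946 = 5944 rad/s.
Step 2 — Component impedances:
  Z1: Z = 1/(jωC) = -j/(ω·C) = 0 - j1.749 Ω
  Z2: Z = R = 150 Ω
  Z3: Z = jωL = j·5944·0.00116 = 0 + j6.895 Ω
  Z4: Z = R = 1000 Ω
  Z5: Z = jωL = j·5944·0.00336 = 0 + j19.97 Ω
Step 3 — Bridge requires nodal analysis (the Z5 bridge couples midpoints C and D, so the two paths cannot be reduced to a simple series/parallel combination). Setting node B to ground and injecting 1 A at node A, the 3-node admittance system at A, C, D solves to V_A = Z_AB = 130.4 - j1.438 Ω = 130.4∠-0.6° Ω.
Step 4 — Source phasor: V = 12∠-173.0° V = -11.91 - j1.462 V.
Step 5 — Current: I = V / Z = -0.09118 - j0.01222 A = 0.09199∠-172.4° A.
Step 6 — Complex power: S = V·I* = 1.104 - j0.01217 VA.
Step 7 — Real power: P = Re(S) = 1.104 W.
Step 8 — Reactive power: Q = Im(S) = -0.01217 VAR.
Step 9 — Apparent power: |S| = 1.104 VA.
Step 10 — Power factor: PF = P/|S| = 0.9999 (leading).

(a) P = 1.104 W  (b) Q = -0.01217 VAR  (c) S = 1.104 VA  (d) PF = 0.9999 (leading)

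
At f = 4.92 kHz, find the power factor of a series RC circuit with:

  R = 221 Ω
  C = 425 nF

Step 1 — Angular frequency: ω = 2π·f = 2π·4920 = 3.091e+04 rad/s.
Step 2 — Component impedances:
  R: Z = R = 221 Ω
  C: Z = 1/(jωC) = -j/(ω·C) = 0 - j76.11 Ω
Step 3 — Series combination: Z_total = R + C = 221 - j76.11 Ω = 233.7∠-19.0° Ω.
Step 4 — Power factor: PF = cos(φ) = Re(Z)/|Z| = 221/233.74 = 0.9455.
Step 5 — Type: Im(Z) = -76.11 ⇒ leading (phase φ = -19.0°).

PF = 0.9455 (leading, φ = -19.0°)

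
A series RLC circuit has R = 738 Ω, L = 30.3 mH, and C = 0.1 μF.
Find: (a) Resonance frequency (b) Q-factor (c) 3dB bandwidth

Step 1 — Resonance: ω₀ = 1/√(LC) = 1/√(0.0303·1e-07) = 1.817e+04 rad/s.
Step 2 — f₀ = ω₀/(2π) = 2891 Hz.
Step 3 — Series Q: Q = ω₀L/R = 1.817e+04·0.0303/738 = 0.7459.
Step 4 — Bandwidth: Δω = ω₀/Q = 2.436e+04 rad/s; BW = Δω/(2π) = 3876 Hz.

(a) f₀ = 2891 Hz  (b) Q = 0.7459  (c) BW = 3876 Hz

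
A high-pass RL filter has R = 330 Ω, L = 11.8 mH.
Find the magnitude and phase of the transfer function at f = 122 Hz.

Step 1 — Angular frequency: ω = 2π·122 = 766.5 rad/s.
Step 2 — Transfer function: H(jω) = jωL/(R + jωL).
Step 3 — Numerator jωL = j·9.045; denominator R + jωL = 330 + j9.045.
Step 4 — H = 0.0007507 + j0.02739.
Step 5 — Magnitude: |H| = 0.0274 (-31.2 dB); phase: φ = 88.4°.

|H| = 0.0274 (-31.2 dB), φ = 88.4°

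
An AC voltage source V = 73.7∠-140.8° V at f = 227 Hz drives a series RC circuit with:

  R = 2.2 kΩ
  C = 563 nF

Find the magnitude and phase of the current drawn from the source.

Step 1 — Angular frequency: ω = 2π·f = 2π·227 = 1426 rad/s.
Step 2 — Component impedances:
  R: Z = R = 2200 Ω
  C: Z = 1/(jωC) = -j/(ω·C) = 0 - j1245 Ω
Step 3 — Series combination: Z_total = R + C = 2200 - j1245 Ω = 2528∠-29.5° Ω.
Step 4 — Source phasor: V = 73.7∠-140.8° V = -57.11 - j46.58 V.
Step 5 — Ohm's law: I = V / Z_total = (-57.11 - j46.58) / (2200 - j1245) = -0.01058 - j0.02716 A.
Step 6 — Convert to polar: |I| = 0.02915 A, ∠I = -111.3°.

I = 0.02915∠-111.3° A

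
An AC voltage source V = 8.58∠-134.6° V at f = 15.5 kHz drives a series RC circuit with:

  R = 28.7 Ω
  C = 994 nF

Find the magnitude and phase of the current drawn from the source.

Step 1 — Angular frequency: ω = 2π·f = 2π·1.55e+04 = 9.739e+04 rad/s.
Step 2 — Component impedances:
  R: Z = R = 28.7 Ω
  C: Z = 1/(jωC) = -j/(ω·C) = 0 - j10.33 Ω
Step 3 — Series combination: Z_total = R + C = 28.7 - j10.33 Ω = 30.5∠-19.8° Ω.
Step 4 — Source phasor: V = 8.58∠-134.6° V = -6.024 - j6.109 V.
Step 5 — Ohm's law: I = V / Z_total = (-6.024 - j6.109) / (28.7 - j10.33) = -0.118 - j0.2553 A.
Step 6 — Convert to polar: |I| = 0.2813 A, ∠I = -114.8°.

I = 0.2813∠-114.8° A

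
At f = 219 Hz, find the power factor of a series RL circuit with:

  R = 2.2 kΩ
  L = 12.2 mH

Step 1 — Angular frequency: ω = 2π·f = 2π·219 = 1376 rad/s.
Step 2 — Component impedances:
  R: Z = R = 2200 Ω
  L: Z = jωL = j·1376·0.0122 = 0 + j16.79 Ω
Step 3 — Series combination: Z_total = R + L = 2200 + j16.79 Ω = 2200∠0.4° Ω.
Step 4 — Power factor: PF = cos(φ) = Re(Z)/|Z| = 2200/2200 = 1.
Step 5 — Type: Im(Z) = 16.79 ⇒ lagging (phase φ = 0.4°).

PF = 1 (lagging, φ = 0.4°)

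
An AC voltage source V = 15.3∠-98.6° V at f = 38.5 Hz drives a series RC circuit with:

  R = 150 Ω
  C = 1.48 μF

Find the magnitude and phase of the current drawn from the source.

Step 1 — Angular frequency: ω = 2π·f = 2π·38.5 = 241.9 rad/s.
Step 2 — Component impedances:
  R: Z = R = 150 Ω
  C: Z = 1/(jωC) = -j/(ω·C) = 0 - j2793 Ω
Step 3 — Series combination: Z_total = R + C = 150 - j2793 Ω = 2797∠-86.9° Ω.
Step 4 — Source phasor: V = 15.3∠-98.6° V = -2.288 - j15.13 V.
Step 5 — Ohm's law: I = V / Z_total = (-2.288 - j15.13) / (150 - j2793) = 0.005357 - j0.001107 A.
Step 6 — Convert to polar: |I| = 0.00547 A, ∠I = -11.7°.

I = 0.00547∠-11.7° A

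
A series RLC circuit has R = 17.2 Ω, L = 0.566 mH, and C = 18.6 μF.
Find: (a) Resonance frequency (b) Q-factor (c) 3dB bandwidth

Step 1 — Resonance: ω₀ = 1/√(LC) = 1/√(0.000566·1.86e-05) = 9746 rad/s.
Step 2 — f₀ = ω₀/(2π) = 1551 Hz.
Step 3 — Series Q: Q = ω₀L/R = 9746·0.000566/17.2 = 0.3207.
Step 4 — Bandwidth: Δω = ω₀/Q = 3.039e+04 rad/s; BW = Δω/(2π) = 4837 Hz.

(a) f₀ = 1551 Hz  (b) Q = 0.3207  (c) BW = 4837 Hz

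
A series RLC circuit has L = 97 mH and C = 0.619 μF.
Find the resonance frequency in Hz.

Step 1 — Resonance condition Im(Z)=0 gives ω₀ = 1/√(LC).
Step 2 — ω₀ = 1/√(0.097·6.19e-07) = 4081 rad/s.
Step 3 — f₀ = ω₀/(2π) = 649.5 Hz.

f₀ = 649.5 Hz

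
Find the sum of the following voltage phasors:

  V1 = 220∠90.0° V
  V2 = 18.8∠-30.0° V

Step 1 — Convert each phasor to rectangular form:
  V1 = 220·(cos(90.0°) + j·sin(90.0°)) = 0 + j220 V
  V2 = 18.8·(cos(-30.0°) + j·sin(-30.0°)) = 16.28 - j9.4 V
Step 2 — Sum components: V_total = 16.28 + j210.6 V.
Step 3 — Convert to polar: |V_total| = 211.2 V, ∠V_total = 85.6°.

V_total = 211.2∠85.6° V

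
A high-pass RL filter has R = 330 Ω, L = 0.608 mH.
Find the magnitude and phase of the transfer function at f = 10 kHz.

Step 1 — Angular frequency: ω = 2π·1e+04 = 6.283e+04 rad/s.
Step 2 — Transfer function: H(jω) = jωL/(R + jωL).
Step 3 — Numerator jωL = j·38.2; denominator R + jωL = 330 + j38.2.
Step 4 — H = 0.01322 + j0.1142.
Step 5 — Magnitude: |H| = 0.115 (-18.8 dB); phase: φ = 83.4°.

|H| = 0.115 (-18.8 dB), φ = 83.4°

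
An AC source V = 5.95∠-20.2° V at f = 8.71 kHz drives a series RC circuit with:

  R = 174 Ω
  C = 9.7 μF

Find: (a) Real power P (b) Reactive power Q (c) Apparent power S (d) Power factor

Step 1 — Angular frequency: ω = 2π·f = 2π·8710 = 5.473e+04 rad/s.
Step 2 — Component impedances:
  R: Z = R = 174 Ω
  C: Z = 1/(jωC) = -j/(ω·C) = 0 - j1.884 Ω
Step 3 — Series combination: Z_total = R + C = 174 - j1.884 Ω = 174∠-0.6° Ω.
Step 4 — Source phasor: V = 5.95∠-20.2° V = 5.584 - j2.055 V.
Step 5 — Current: I = V / Z = 0.03222 - j0.01146 A = 0.03419∠-19.6° A.
Step 6 — Complex power: S = V·I* = 0.2034 - j0.002202 VA.
Step 7 — Real power: P = Re(S) = 0.2034 W.
Step 8 — Reactive power: Q = Im(S) = -0.002202 VAR.
Step 9 — Apparent power: |S| = 0.2035 VA.
Step 10 — Power factor: PF = P/|S| = 0.9999 (leading).

(a) P = 0.2034 W  (b) Q = -0.002202 VAR  (c) S = 0.2035 VA  (d) PF = 0.9999 (leading)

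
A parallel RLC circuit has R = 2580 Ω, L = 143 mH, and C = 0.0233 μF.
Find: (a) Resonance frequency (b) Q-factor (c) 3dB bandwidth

Step 1 — Resonance: ω₀ = 1/√(LC) = 1/√(0.143·2.33e-08) = 1.732e+04 rad/s.
Step 2 — f₀ = ω₀/(2π) = 2757 Hz.
Step 3 — Parallel Q: Q = R/(ω₀L) = 2580/(1.732e+04·0.143) = 1.041.
Step 4 — Bandwidth: Δω = ω₀/Q = 1.664e+04 rad/s; BW = Δω/(2π) = 2648 Hz.

(a) f₀ = 2757 Hz  (b) Q = 1.041  (c) BW = 2648 Hz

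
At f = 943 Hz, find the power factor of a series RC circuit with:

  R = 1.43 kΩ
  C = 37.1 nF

Step 1 — Angular frequency: ω = 2π·f = 2π·943 = 5925 rad/s.
Step 2 — Component impedances:
  R: Z = R = 1430 Ω
  C: Z = 1/(jωC) = -j/(ω·C) = 0 - j4549 Ω
Step 3 — Series combination: Z_total = R + C = 1430 - j4549 Ω = 4769∠-72.5° Ω.
Step 4 — Power factor: PF = cos(φ) = Re(Z)/|Z| = 1430/4769 = 0.2999.
Step 5 — Type: Im(Z) = -4549 ⇒ leading (phase φ = -72.5°).

PF = 0.2999 (leading, φ = -72.5°)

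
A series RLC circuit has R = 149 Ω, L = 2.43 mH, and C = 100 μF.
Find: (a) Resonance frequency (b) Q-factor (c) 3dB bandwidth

Step 1 — Resonance: ω₀ = 1/√(LC) = 1/√(0.00243·0.0001) = 2029 rad/s.
Step 2 — f₀ = ω₀/(2π) = 322.9 Hz.
Step 3 — Series Q: Q = ω₀L/R = 2029·0.00243/149 = 0.03308.
Step 4 — Bandwidth: Δω = ω₀/Q = 6.132e+04 rad/s; BW = Δω/(2π) = 9759 Hz.

(a) f₀ = 322.9 Hz  (b) Q = 0.03308  (c) BW = 9759 Hz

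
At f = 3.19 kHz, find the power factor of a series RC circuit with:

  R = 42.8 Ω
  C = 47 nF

Step 1 — Angular frequency: ω = 2π·f = 2π·3190 = 2.004e+04 rad/s.
Step 2 — Component impedances:
  R: Z = R = 42.8 Ω
  C: Z = 1/(jωC) = -j/(ω·C) = 0 - j1062 Ω
Step 3 — Series combination: Z_total = R + C = 42.8 - j1062 Ω = 1062∠-87.7° Ω.
Step 4 — Power factor: PF = cos(φ) = Re(Z)/|Z| = 42.8/1062.4 = 0.04029.
Step 5 — Type: Im(Z) = -1062 ⇒ leading (phase φ = -87.7°).

PF = 0.04029 (leading, φ = -87.7°)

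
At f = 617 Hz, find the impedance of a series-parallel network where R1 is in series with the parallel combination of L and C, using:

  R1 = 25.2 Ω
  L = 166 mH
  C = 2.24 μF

Step 1 — Angular frequency: ω = 2π·f = 2π·617 = 3877 rad/s.
Step 2 — Component impedances:
  R1: Z = R = 25.2 Ω
  L: Z = jωL = j·3877·0.166 = 0 + j643.5 Ω
  C: Z = 1/(jωC) = -j/(ω·C) = 0 - j115.2 Ω
Step 3 — Parallel branch: L || C = 1/(1/L + 1/C) = 0 - j140.3 Ω.
Step 4 — Series with R1: Z_total = R1 + (L || C) = 25.2 - j140.3 Ω = 142.5∠-79.8° Ω.

Z = 25.2 - j140.3 Ω = 142.5∠-79.8° Ω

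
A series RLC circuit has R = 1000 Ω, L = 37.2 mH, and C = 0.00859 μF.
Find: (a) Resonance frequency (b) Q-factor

Step 1 — Resonance condition Im(Z)=0 gives ω₀ = 1/√(LC).
Step 2 — ω₀ = 1/√(0.0372·8.59e-09) = 5.594e+04 rad/s.
Step 3 — f₀ = ω₀/(2π) = 8903 Hz.
Step 4 — Series Q: Q = ω₀L/R = 5.594e+04·0.0372/1000 = 2.081.

(a) f₀ = 8903 Hz  (b) Q = 2.081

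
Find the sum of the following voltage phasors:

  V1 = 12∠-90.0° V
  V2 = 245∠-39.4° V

Step 1 — Convert each phasor to rectangular form:
  V1 = 12·(cos(-90.0°) + j·sin(-90.0°)) = 0 - j12 V
  V2 = 245·(cos(-39.4°) + j·sin(-39.4°)) = 189.3 - j155.5 V
Step 2 — Sum components: V_total = 189.3 - j167.5 V.
Step 3 — Convert to polar: |V_total| = 252.8 V, ∠V_total = -41.5°.

V_total = 252.8∠-41.5° V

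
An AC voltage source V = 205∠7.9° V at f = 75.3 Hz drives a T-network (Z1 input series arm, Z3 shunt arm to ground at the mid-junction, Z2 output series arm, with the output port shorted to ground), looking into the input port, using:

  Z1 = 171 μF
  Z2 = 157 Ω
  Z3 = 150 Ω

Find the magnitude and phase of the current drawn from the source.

Step 1 — Angular frequency: ω = 2π·f = 2π·75.3 = 473.1 rad/s.
Step 2 — Component impedances:
  Z1: Z = 1/(jωC) = -j/(ω·C) = 0 - j12.36 Ω
  Z2: Z = R = 157 Ω
  Z3: Z = R = 150 Ω
Step 3 — With the output port shorted to ground, the output series arm Z2 runs from the junction to ground; the shunt arm Z3 also runs from the junction to ground. They appear in parallel: Z3 || Z2 = 76.71 Ω.
Step 4 — Series with input arm Z1: Z_in = Z1 + (Z3 || Z2) = 76.71 - j12.36 Ω = 77.7∠-9.2° Ω.
Step 5 — Source phasor: V = 205∠7.9° V = 203.1 + j28.18 V.
Step 6 — Ohm's law: I = V / Z_total = (203.1 + j28.18) / (76.71 - j12.36) = 2.522 + j0.7737 A.
Step 7 — Convert to polar: |I| = 2.638 A, ∠I = 17.1°.

I = 2.638∠17.1° A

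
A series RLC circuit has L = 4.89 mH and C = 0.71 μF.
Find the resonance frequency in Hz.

Step 1 — Resonance condition Im(Z)=0 gives ω₀ = 1/√(LC).
Step 2 — ω₀ = 1/√(0.00489·7.1e-07) = 1.697e+04 rad/s.
Step 3 — f₀ = ω₀/(2π) = 2701 Hz.

f₀ = 2701 Hz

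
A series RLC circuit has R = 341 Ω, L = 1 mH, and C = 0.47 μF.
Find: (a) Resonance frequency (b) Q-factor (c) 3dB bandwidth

Step 1 — Resonance: ω₀ = 1/√(LC) = 1/√(0.001·4.7e-07) = 4.613e+04 rad/s.
Step 2 — f₀ = ω₀/(2π) = 7341 Hz.
Step 3 — Series Q: Q = ω₀L/R = 4.613e+04·0.001/341 = 0.1353.
Step 4 — Bandwidth: Δω = ω₀/Q = 3.41e+05 rad/s; BW = Δω/(2π) = 5.427e+04 Hz.

(a) f₀ = 7341 Hz  (b) Q = 0.1353  (c) BW = 5.427e+04 Hz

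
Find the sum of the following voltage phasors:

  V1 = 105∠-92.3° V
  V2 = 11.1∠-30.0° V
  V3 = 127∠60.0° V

Step 1 — Convert each phasor to rectangular form:
  V1 = 105·(cos(-92.3°) + j·sin(-92.3°)) = -4.214 - j104.9 V
  V2 = 11.1·(cos(-30.0°) + j·sin(-30.0°)) = 9.613 - j5.55 V
  V3 = 127·(cos(60.0°) + j·sin(60.0°)) = 63.5 + j110 V
Step 2 — Sum components: V_total = 68.9 - j0.4802 V.
Step 3 — Convert to polar: |V_total| = 68.9 V, ∠V_total = -0.4°.

V_total = 68.9∠-0.4° V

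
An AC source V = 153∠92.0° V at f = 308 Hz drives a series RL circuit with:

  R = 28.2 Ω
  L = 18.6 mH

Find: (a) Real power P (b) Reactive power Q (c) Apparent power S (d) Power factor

Step 1 — Angular frequency: ω = 2π·f = 2π·308 = 1935 rad/s.
Step 2 — Component impedances:
  R: Z = R = 28.2 Ω
  L: Z = jωL = j·1935·0.0186 = 0 + j36 Ω
Step 3 — Series combination: Z_total = R + L = 28.2 + j36 Ω = 45.73∠51.9° Ω.
Step 4 — Source phasor: V = 153∠92.0° V = -5.34 + j152.9 V.
Step 5 — Current: I = V / Z = 2.56 + j2.154 A = 3.346∠40.1° A.
Step 6 — Complex power: S = V·I* = 315.7 + j403 VA.
Step 7 — Real power: P = Re(S) = 315.7 W.
Step 8 — Reactive power: Q = Im(S) = 403 VAR.
Step 9 — Apparent power: |S| = 511.9 VA.
Step 10 — Power factor: PF = P/|S| = 0.6167 (lagging).

(a) P = 315.7 W  (b) Q = 403 VAR  (c) S = 511.9 VA  (d) PF = 0.6167 (lagging)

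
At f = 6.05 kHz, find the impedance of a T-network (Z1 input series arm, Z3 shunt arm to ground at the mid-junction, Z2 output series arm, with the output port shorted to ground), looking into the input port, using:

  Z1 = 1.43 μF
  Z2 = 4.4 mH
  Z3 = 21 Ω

Step 1 — Angular frequency: ω = 2π·f = 2π·6050 = 3.801e+04 rad/s.
Step 2 — Component impedances:
  Z1: Z = 1/(jωC) = -j/(ω·C) = 0 - j18.4 Ω
  Z2: Z = jωL = j·3.801e+04·0.0044 = 0 + j167.3 Ω
  Z3: Z = R = 21 Ω
Step 3 — With the output port shorted to ground, the output series arm Z2 runs from the junction to ground; the shunt arm Z3 also runs from the junction to ground. They appear in parallel: Z3 || Z2 = 20.67 + j2.596 Ω.
Step 4 — Series with input arm Z1: Z_in = Z1 + (Z3 || Z2) = 20.67 - j15.8 Ω = 26.02∠-37.4° Ω.

Z = 20.67 - j15.8 Ω = 26.02∠-37.4° Ω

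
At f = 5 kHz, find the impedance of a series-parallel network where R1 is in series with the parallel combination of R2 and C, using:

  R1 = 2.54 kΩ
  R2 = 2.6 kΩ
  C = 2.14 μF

Step 1 — Angular frequency: ω = 2π·f = 2π·5000 = 3.142e+04 rad/s.
Step 2 — Component impedances:
  R1: Z = R = 2540 Ω
  R2: Z = R = 2600 Ω
  C: Z = 1/(jωC) = -j/(ω·C) = 0 - j14.87 Ω
Step 3 — Parallel branch: R2 || C = 1/(1/R2 + 1/C) = 0.08509 - j14.87 Ω.
Step 4 — Series with R1: Z_total = R1 + (R2 || C) = 2540 - j14.87 Ω = 2540∠-0.3° Ω.

Z = 2540 - j14.87 Ω = 2540∠-0.3° Ω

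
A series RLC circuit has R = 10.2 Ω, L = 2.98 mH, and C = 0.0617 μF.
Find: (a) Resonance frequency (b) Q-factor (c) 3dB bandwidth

Step 1 — Resonance: ω₀ = 1/√(LC) = 1/√(0.00298·6.17e-08) = 7.375e+04 rad/s.
Step 2 — f₀ = ω₀/(2π) = 1.174e+04 Hz.
Step 3 — Series Q: Q = ω₀L/R = 7.375e+04·0.00298/10.2 = 21.55.
Step 4 — Bandwidth: Δω = ω₀/Q = 3423 rad/s; BW = Δω/(2π) = 544.8 Hz.

(a) f₀ = 1.174e+04 Hz  (b) Q = 21.55  (c) BW = 544.8 Hz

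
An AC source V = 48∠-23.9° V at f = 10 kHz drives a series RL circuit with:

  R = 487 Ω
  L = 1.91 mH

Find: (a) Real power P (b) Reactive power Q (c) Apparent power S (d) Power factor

Step 1 — Angular frequency: ω = 2π·f = 2π·1e+04 = 6.283e+04 rad/s.
Step 2 — Component impedances:
  R: Z = R = 487 Ω
  L: Z = jωL = j·6.283e+04·0.00191 = 0 + j120 Ω
Step 3 — Series combination: Z_total = R + L = 487 + j120 Ω = 501.6∠13.8° Ω.
Step 4 — Source phasor: V = 48∠-23.9° V = 43.88 - j19.45 V.
Step 5 — Current: I = V / Z = 0.07568 - j0.05858 A = 0.0957∠-37.7° A.
Step 6 — Complex power: S = V·I* = 4.46 + j1.099 VA.
Step 7 — Real power: P = Re(S) = 4.46 W.
Step 8 — Reactive power: Q = Im(S) = 1.099 VAR.
Step 9 — Apparent power: |S| = 4.594 VA.
Step 10 — Power factor: PF = P/|S| = 0.971 (lagging).

(a) P = 4.46 W  (b) Q = 1.099 VAR  (c) S = 4.594 VA  (d) PF = 0.971 (lagging)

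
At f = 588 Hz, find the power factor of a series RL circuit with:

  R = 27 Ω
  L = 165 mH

Step 1 — Angular frequency: ω = 2π·f = 2π·588 = 3695 rad/s.
Step 2 — Component impedances:
  R: Z = R = 27 Ω
  L: Z = jωL = j·3695·0.165 = 0 + j609.6 Ω
Step 3 — Series combination: Z_total = R + L = 27 + j609.6 Ω = 610.2∠87.5° Ω.
Step 4 — Power factor: PF = cos(φ) = Re(Z)/|Z| = 27/610.2 = 0.04425.
Step 5 — Type: Im(Z) = 609.6 ⇒ lagging (phase φ = 87.5°).

PF = 0.04425 (lagging, φ = 87.5°)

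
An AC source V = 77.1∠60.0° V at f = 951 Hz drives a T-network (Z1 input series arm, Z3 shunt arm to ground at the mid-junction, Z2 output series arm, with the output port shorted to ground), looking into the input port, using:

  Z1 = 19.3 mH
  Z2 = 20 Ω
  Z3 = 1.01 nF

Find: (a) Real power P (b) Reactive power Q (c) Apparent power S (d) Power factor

Step 1 — Angular frequency: ω = 2π·f = 2π·951 = 5975 rad/s.
Step 2 — Component impedances:
  Z1: Z = jωL = j·5975·0.0193 = 0 + j115.3 Ω
  Z2: Z = R = 20 Ω
  Z3: Z = 1/(jωC) = -j/(ω·C) = 0 - j1.657e+05 Ω
Step 3 — With the output port shorted to ground, the output series arm Z2 runs from the junction to ground; the shunt arm Z3 also runs from the junction to ground. They appear in parallel: Z3 || Z2 = 20 - j0.002414 Ω.
Step 4 — Series with input arm Z1: Z_in = Z1 + (Z3 || Z2) = 20 + j115.3 Ω = 117∠80.2° Ω.
Step 5 — Source phasor: V = 77.1∠60.0° V = 38.55 + j66.77 V.
Step 6 — Current: I = V / Z = 0.6184 - j0.227 A = 0.6587∠-20.2° A.
Step 7 — Complex power: S = V·I* = 8.679 + j50.04 VA.
Step 8 — Real power: P = Re(S) = 8.679 W.
Step 9 — Reactive power: Q = Im(S) = 50.04 VAR.
Step 10 — Apparent power: |S| = 50.79 VA.
Step 11 — Power factor: PF = P/|S| = 0.1709 (lagging).

(a) P = 8.679 W  (b) Q = 50.04 VAR  (c) S = 50.79 VA  (d) PF = 0.1709 (lagging)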